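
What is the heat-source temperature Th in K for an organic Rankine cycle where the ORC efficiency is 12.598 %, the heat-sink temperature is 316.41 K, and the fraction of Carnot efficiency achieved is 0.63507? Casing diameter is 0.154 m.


Th = Tc / (1 - (eta_orc/100)/f)
Th = 316.41 / (1 - (12.598/100)/0.63507)
Th = 394.71 K


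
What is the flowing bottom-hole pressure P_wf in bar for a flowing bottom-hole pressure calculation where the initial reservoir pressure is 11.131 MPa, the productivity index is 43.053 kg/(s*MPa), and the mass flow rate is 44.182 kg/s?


P_wf = P_i - mdot / PI
P_wf = 11.131 - 44.182 / 43.053
P_wf = 10.10478 MPa
Convert: 10.10478 MPa * 10.0 = 101.05 bar
P_wf = 101.05 bar


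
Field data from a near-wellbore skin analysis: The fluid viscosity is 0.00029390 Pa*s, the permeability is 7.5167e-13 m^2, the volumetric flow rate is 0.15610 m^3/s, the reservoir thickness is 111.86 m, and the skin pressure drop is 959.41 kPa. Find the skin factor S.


S = dP_s * 1000 * 2*pi*k*hr / (q*mu)
S = 959.41 * 1000 * 2*pi*7.5167e-13*111.86 / (0.15610*0.00029390)
S = 11.048


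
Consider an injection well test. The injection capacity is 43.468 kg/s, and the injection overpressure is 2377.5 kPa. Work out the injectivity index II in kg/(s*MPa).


II = mdot * 1000 / dP
II = 43.468 * 1000 / 2377.5
II = 18.283 kg/(s*MPa)


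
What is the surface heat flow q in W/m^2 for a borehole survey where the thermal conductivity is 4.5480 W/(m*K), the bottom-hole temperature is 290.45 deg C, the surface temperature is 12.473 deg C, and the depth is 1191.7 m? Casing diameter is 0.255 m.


Step 1: grad = (T_d - T_surf)/d * 1000 = (290.45 - 12.473)/1191.7 * 1000 = 233.2609 deg C/km
Step 2: q = k * grad / 1000 = 4.548 * 233.2609 / 1000 = 1.0609 W/m^2
q = 1.0609 W/m^2


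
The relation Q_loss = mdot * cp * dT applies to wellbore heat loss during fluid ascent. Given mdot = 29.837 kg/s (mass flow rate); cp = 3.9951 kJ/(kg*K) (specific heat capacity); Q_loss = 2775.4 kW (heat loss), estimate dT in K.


dT = Q_loss / (mdot * cp)
dT = 2775.4 / (29.837 * 3.9951)
dT = 23.283 K


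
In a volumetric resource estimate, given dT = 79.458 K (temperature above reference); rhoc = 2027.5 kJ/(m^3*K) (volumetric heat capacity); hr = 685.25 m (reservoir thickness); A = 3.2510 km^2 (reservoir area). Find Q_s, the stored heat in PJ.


Step 1: Vr = A*1e6*hr = 3.251*1e6*685.25 = 2.227748e+09 m^3
Step 2: Q_s = Vr*rhoc*dT/1e12 = 2.227748e+09*2027.5*79.458/1e12 = 358.89 PJ
Q_s = 358.89 PJ


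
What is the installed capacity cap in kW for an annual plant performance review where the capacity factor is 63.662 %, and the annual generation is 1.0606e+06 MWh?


cap = E_a / (CF/100 * 8760)
cap = 1.0606e+06 / (63.662/100 * 8760)
cap = 190.1810 MW
Convert: 190.1810 MW * 1000.0 = 1.9018e+05 kW
cap = 1.9018e+05 kW


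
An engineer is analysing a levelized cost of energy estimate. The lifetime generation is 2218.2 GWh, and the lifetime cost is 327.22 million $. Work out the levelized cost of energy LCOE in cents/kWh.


LCOE = C_tot / E_tot * 100
LCOE = 327.22 / 2218.2 * 100
LCOE = 14.752 cents/kWh


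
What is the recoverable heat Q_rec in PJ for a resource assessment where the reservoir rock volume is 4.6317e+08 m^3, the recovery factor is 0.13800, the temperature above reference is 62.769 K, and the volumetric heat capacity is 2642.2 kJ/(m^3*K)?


Step 1: Q_s = Vr*rhoc*dT/1e12 = 4.6317e+08*2642.2*62.769/1e12 = 76.81593 PJ
Step 2: Q_rec = Q_s * RF = 76.81593 * 0.138 = 10.601 PJ
Q_rec = 10.601 PJ


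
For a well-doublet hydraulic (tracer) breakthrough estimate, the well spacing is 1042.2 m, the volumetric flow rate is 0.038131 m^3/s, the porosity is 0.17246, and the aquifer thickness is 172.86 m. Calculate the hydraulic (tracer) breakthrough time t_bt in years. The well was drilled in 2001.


t_bt = pi * hr * phi * L^2 / (3 * Qv) / (365.25*86400)
t_bt = pi * 172.86 * 0.17246 * 1042.2^2 / (3 * 0.038131) / (365.25*86400)
t_bt = 28.179 years


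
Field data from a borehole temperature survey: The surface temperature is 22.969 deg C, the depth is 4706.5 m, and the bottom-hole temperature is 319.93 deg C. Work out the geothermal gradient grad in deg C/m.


grad = (T_d - T_surf) / d * 1000
grad = (319.93 - 22.969) / 4706.5 * 1000
grad = 63.09593 deg C/km
Convert: 63.09593 deg C/km * 0.001 = 0.063096 deg C/m
grad = 0.063096 deg C/m


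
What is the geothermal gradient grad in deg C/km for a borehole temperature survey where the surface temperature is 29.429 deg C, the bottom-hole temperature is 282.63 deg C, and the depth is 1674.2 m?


grad = (T_d - T_surf) / d * 1000
grad = (282.63 - 29.429) / 1674.2 * 1000
grad = 151.24 deg C/km


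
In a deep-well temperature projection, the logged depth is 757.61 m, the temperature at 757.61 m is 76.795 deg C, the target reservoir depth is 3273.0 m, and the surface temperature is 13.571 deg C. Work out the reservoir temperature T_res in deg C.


Step 1: grad = (T_d1 - T_surf)/d1 * 1000 = (76.795 - 13.571)/757.61 * 1000 = 83.45191 deg C/km
Step 2: T_res = T_surf + grad*d2/1000 = 13.571 + 83.45191*3273.0/1000 = 286.71 deg C
T_res = 286.71 deg C


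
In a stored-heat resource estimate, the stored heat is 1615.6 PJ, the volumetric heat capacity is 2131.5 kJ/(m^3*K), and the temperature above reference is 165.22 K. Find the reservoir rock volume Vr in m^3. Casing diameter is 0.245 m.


Vr = Q_s * 1e12 / (rhoc * dT)
Vr = 1615.6 * 1e12 / (2131.5 * 165.22)
Vr = 4.5876e+09 m^3


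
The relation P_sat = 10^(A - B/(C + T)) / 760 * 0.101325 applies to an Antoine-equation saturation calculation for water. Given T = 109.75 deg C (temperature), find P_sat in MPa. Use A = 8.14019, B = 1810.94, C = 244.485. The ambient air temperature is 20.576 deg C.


P_sat = 10^(A - B/(C + T)) / 760 * 0.101325
P_sat = 10^(8.14019 - 1810.94/(244.485 + 109.75)) / 760 * 0.101325
P_sat = 0.14218 MPa


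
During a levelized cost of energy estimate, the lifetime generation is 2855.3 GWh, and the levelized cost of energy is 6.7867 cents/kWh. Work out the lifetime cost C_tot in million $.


C_tot = LCOE / 100 * E_tot
C_tot = 6.7867 / 100 * 2855.3
C_tot = 193.78 million $


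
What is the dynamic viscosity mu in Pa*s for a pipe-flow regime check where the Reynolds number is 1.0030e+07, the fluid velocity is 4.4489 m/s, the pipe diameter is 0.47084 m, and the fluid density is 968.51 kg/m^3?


mu = rho * vel * D / Re
mu = 968.51 * 4.4489 * 0.47084 / 1.0030e+07
mu = 0.00020227 Pa*s


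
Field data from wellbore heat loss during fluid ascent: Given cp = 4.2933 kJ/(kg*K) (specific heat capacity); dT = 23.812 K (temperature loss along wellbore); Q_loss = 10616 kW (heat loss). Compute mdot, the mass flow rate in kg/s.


mdot = Q_loss / (cp * dT)
mdot = 10616 / (4.2933 * 23.812)
mdot = 103.84 kg/s


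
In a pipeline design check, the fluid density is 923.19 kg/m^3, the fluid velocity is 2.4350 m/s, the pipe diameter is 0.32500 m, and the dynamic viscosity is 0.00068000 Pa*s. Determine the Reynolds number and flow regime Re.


Step 1: Re = rho*vel*D/mu = 923.19*2.435*0.325/0.00068 = 1.0744e+06
Step 2: Re = 1.0744e+06 > 4000, so flow is turbulent.
Re = 1.0744e+06 (turbulent)


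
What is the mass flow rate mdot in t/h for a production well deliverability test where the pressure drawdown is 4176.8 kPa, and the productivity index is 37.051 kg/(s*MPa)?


mdot = PI * dP / 1000
mdot = 37.051 * 4176.8 / 1000
mdot = 154.7546 kg/s
Convert: 154.7546 kg/s * 3.6 = 557.12 t/h
mdot = 557.12 t/h


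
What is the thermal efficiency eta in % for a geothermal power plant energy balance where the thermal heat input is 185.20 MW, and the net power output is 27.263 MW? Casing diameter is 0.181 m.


eta = W_net / Q_in * 100
eta = 27.263 / 185.20 * 100
eta = 14.721 %


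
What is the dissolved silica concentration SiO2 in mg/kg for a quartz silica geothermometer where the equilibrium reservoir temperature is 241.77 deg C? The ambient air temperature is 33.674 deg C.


SiO2 = 10^(5.19 - 1309/(T_eq + 273.15))
SiO2 = 10^(5.19 - 1309/(241.77 + 273.15))
SiO2 = 444.49 mg/kg


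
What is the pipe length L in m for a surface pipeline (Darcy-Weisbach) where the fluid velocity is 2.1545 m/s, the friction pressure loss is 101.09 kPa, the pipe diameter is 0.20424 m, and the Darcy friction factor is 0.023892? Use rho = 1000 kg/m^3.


L = dP*1000*D / (f*rho*vel^2/2)
L = 101.09*1000*0.20424 / (0.023892*1000*2.1545^2/2)
L = 372.33 m


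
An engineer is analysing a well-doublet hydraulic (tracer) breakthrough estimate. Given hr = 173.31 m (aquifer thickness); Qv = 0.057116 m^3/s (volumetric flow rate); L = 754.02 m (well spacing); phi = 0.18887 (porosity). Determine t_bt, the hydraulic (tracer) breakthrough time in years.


t_bt = pi * hr * phi * L^2 / (3 * Qv) / (365.25*86400)
t_bt = pi * 173.31 * 0.18887 * 754.02^2 / (3 * 0.057116) / (365.25*86400)
t_bt = 10.812 years


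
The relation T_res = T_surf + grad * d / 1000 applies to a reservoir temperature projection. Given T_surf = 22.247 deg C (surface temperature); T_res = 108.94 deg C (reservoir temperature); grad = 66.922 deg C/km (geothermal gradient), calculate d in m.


d = (T_res - T_surf) / grad * 1000
d = (108.94 - 22.247) / 66.922 * 1000
d = 1295.4 m


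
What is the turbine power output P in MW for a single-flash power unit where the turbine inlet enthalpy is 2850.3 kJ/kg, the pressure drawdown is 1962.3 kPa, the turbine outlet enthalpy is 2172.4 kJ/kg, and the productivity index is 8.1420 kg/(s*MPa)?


Step 1: mdot = PI * dP / 1000 = 8.142 * 1962.3 / 1000 = 15.97705 kg/s
Step 2: P = mdot*(h_in - h_out)/1000 = 15.97705*(2850.3 - 2172.4)/1000 = 10.831 MW
P = 10.831 MW


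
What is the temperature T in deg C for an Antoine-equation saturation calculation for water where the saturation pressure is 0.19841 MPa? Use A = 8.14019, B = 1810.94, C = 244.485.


T = B / (A - log10(P_sat * 760 / 0.101325)) - C
T = 1810.94 / (8.14019 - log10(0.19841 * 760 / 0.101325)) - 244.485
T = 120.07 deg C


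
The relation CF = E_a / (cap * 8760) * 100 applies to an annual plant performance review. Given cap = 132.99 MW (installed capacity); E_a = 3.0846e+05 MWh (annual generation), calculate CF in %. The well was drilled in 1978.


CF = E_a / (cap * 8760) * 100
CF = 3.0846e+05 / (132.99 * 8760) * 100
CF = 26.477 %


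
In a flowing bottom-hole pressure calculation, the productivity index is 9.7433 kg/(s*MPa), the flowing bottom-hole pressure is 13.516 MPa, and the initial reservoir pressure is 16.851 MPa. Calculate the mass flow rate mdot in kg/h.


mdot = (P_i - P_wf) * PI
mdot = (16.851 - 13.516) * 9.7433
mdot = 32.49391 kg/s
Convert: 32.49391 kg/s * 3600.0 = 1.1698e+05 kg/h
mdot = 1.1698e+05 kg/h


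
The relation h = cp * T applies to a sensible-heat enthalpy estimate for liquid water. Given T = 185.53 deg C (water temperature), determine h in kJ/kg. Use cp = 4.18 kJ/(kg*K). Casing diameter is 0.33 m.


h = cp * T
h = 4.18 * 185.53
h = 775.52 kJ/kg


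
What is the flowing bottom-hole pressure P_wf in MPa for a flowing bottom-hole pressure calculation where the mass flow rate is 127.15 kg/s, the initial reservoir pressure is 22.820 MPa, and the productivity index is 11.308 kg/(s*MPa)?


P_wf = P_i - mdot / PI
P_wf = 22.820 - 127.15 / 11.308
P_wf = 11.576 MPa


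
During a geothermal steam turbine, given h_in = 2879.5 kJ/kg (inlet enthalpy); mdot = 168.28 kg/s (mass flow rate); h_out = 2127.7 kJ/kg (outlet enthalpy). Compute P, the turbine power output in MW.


P = mdot * (h_in - h_out) / 1000
P = 168.28 * (2879.5 - 2127.7) / 1000
P = 126.51 MW


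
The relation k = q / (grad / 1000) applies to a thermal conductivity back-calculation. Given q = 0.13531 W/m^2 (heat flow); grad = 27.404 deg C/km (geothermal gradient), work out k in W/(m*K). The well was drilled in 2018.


k = q / (grad / 1000)
k = 0.13531 / (27.404 / 1000)
k = 4.9376 W/(m*K)


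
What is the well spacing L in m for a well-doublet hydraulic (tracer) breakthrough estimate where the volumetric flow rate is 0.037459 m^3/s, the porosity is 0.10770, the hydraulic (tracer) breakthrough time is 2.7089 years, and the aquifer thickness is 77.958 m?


L = sqrt(t_bt*365.25*86400*3*Qv / (pi*hr*phi))
L = sqrt(2.7089*365.25*86400*3*0.037459 / (pi*77.958*0.10770))
L = 603.50 m


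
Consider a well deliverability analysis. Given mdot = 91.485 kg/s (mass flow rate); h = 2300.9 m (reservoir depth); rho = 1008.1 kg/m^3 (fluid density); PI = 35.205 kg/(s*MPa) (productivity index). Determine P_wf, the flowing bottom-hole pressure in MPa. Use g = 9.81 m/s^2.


Step 1: P_i = rho*g*h/1e6 = 1008.1*9.81*2300.9/1e6 = 22.75466 MPa
Step 2: P_wf = P_i - mdot/PI = 22.75466 - 91.485/35.205 = 20.156 MPa
P_wf = 20.156 MPa


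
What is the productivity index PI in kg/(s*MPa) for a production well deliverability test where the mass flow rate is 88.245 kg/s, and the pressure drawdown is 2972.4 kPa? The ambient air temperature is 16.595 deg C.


PI = mdot * 1000 / dP
PI = 88.245 * 1000 / 2972.4
PI = 29.688 kg/(s*MPa)


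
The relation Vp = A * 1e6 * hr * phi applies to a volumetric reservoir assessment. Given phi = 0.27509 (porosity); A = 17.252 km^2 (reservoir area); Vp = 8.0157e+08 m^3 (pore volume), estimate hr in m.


hr = Vp / (A * 1e6 * phi)
hr = 8.0157e+08 / (17.252 * 1e6 * 0.27509)
hr = 168.90 m


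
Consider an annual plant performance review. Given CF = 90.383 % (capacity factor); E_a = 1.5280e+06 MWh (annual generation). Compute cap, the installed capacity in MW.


cap = E_a / (CF/100 * 8760)
cap = 1.5280e+06 / (90.383/100 * 8760)
cap = 192.99 MW


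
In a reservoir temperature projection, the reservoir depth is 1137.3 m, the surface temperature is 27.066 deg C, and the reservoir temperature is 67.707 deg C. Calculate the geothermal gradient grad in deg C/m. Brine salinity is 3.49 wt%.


grad = (T_res - T_surf) / d * 1000
grad = (67.707 - 27.066) / 1137.3 * 1000
grad = 35.73463 deg C/km
Convert: 35.73463 deg C/km * 0.001 = 0.035735 deg C/m
grad = 0.035735 deg C/m


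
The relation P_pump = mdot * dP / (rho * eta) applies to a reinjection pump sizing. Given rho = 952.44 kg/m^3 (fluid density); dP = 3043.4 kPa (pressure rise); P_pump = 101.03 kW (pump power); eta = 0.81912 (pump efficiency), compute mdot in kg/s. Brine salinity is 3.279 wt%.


mdot = P_pump * rho * eta / dP
mdot = 101.03 * 952.44 * 0.81912 / 3043.4
mdot = 25.899 kg/s


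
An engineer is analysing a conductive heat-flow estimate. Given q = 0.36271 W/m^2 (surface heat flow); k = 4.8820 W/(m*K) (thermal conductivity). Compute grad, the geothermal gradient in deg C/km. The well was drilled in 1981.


grad = q * 1000 / k
grad = 0.36271 * 1000 / 4.8820
grad = 74.295 deg C/km


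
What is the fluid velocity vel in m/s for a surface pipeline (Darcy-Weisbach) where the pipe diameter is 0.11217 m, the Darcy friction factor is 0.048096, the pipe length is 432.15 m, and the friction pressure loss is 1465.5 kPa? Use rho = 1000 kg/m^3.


vel = sqrt(dP*1000*2*D / (f*L*rho))
vel = sqrt(1465.5*1000*2*0.11217 / (0.048096*432.15*1000))
vel = 3.9772 m/s


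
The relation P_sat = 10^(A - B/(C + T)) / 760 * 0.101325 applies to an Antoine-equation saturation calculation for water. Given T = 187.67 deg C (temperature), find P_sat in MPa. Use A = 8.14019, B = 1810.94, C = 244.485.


P_sat = 10^(A - B/(C + T)) / 760 * 0.101325
P_sat = 10^(8.14019 - 1810.94/(244.485 + 187.67)) / 760 * 0.101325
P_sat = 1.1874 MPa


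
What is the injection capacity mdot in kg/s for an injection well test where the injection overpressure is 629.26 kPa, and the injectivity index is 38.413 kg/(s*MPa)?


mdot = II * dP / 1000
mdot = 38.413 * 629.26 / 1000
mdot = 24.172 kg/s


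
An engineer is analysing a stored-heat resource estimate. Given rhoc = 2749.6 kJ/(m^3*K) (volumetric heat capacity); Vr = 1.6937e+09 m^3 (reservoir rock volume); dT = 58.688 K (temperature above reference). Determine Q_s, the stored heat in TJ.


Q_s = Vr * rhoc * dT / 1e12
Q_s = 1.6937e+09 * 2749.6 * 58.688 / 1e12
Q_s = 273.3099 PJ
Convert: 273.3099 PJ * 1000.0 = 2.7331e+05 TJ
Q_s = 2.7331e+05 TJ


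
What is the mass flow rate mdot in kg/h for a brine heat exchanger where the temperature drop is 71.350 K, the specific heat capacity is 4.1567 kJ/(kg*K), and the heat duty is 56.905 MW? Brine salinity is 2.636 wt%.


mdot = Q * 1000 / (cp * dT)
mdot = 56.905 * 1000 / (4.1567 * 71.350)
mdot = 191.8703 kg/s
Convert: 191.8703 kg/s * 3600.0 = 6.9073e+05 kg/h
mdot = 6.9073e+05 kg/h


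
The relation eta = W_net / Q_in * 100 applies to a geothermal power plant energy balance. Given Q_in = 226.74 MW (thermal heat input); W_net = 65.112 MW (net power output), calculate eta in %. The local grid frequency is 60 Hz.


eta = W_net / Q_in * 100
eta = 65.112 / 226.74 * 100
eta = 28.717 %


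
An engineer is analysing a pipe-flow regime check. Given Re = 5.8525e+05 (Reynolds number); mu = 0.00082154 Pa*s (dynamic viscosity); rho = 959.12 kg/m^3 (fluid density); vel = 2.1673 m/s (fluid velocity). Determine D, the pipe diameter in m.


D = Re * mu / (rho * vel)
D = 5.8525e+05 * 0.00082154 / (959.12 * 2.1673)
D = 0.23130 m


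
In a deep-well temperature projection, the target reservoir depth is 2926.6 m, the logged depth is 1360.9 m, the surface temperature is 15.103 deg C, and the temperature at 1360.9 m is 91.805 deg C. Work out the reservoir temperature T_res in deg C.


Step 1: grad = (T_d1 - T_surf)/d1 * 1000 = (91.805 - 15.103)/1360.9 * 1000 = 56.36123 deg C/km
Step 2: T_res = T_surf + grad*d2/1000 = 15.103 + 56.36123*2926.6/1000 = 180.05 deg C
T_res = 180.05 deg C


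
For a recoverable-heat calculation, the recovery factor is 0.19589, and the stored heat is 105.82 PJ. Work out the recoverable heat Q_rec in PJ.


Q_rec = Q_s * RF
Q_rec = 105.82 * 0.19589
Q_rec = 20.729 PJ


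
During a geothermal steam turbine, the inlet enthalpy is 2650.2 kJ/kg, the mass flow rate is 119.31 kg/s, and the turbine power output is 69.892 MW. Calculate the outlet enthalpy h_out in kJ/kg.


h_out = h_in - P * 1000 / mdot
h_out = 2650.2 - 69.892 * 1000 / 119.31
h_out = 2064.4 kJ/kg


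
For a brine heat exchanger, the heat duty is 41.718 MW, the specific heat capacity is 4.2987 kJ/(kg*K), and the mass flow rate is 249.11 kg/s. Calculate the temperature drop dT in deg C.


dT = Q * 1000 / (mdot * cp)
dT = 41.718 * 1000 / (249.11 * 4.2987)
dT = 38.95787 K
Convert (temperature difference, 1 K = 1 deg C): 38.95787 K = 38.95787 deg C
dT = 38.958 deg C


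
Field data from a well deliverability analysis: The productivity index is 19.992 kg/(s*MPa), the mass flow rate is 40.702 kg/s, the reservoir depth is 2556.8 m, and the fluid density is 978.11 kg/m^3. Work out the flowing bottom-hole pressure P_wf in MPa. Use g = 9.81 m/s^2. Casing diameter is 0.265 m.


Step 1: P_i = rho*g*h/1e6 = 978.11*9.81*2556.8/1e6 = 24.53316 MPa
Step 2: P_wf = P_i - mdot/PI = 24.53316 - 40.702/19.992 = 22.497 MPa
P_wf = 22.497 MPa


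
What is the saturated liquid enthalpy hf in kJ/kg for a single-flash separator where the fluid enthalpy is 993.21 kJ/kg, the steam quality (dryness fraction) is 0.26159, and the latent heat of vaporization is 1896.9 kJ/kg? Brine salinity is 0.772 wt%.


hf = h - x * hfg
hf = 993.21 - 0.26159 * 1896.9
hf = 497.00 kJ/kg


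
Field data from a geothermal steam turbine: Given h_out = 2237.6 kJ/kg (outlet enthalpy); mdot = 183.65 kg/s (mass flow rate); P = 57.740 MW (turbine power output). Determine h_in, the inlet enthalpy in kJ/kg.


h_in = h_out + P * 1000 / mdot
h_in = 2237.6 + 57.740 * 1000 / 183.65
h_in = 2552.0 kJ/kg


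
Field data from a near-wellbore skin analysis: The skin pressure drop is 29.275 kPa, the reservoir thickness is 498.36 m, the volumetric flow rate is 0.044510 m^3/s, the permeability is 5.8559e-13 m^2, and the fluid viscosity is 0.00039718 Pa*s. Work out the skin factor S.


S = dP_s * 1000 * 2*pi*k*hr / (q*mu)
S = 29.275 * 1000 * 2*pi*5.8559e-13*498.36 / (0.044510*0.00039718)
S = 3.0365


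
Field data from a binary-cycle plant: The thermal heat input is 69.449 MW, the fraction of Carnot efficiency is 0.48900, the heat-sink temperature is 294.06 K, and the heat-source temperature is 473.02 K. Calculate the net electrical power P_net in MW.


Step 1: eta = (1 - Tc/Th)*f = (1 - 294.06/473.02)*0.489 = 0.1850058
Step 2: P_net = eta * Q_in = 0.1850058 * 69.449 = 12.848 MW
P_net = 12.848 MW


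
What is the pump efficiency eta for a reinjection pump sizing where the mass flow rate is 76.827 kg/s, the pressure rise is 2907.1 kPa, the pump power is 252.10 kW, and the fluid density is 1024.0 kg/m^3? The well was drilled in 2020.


eta = mdot * dP / (rho * P_pump)
eta = 76.827 * 2907.1 / (1024.0 * 252.10)
eta = 0.86517


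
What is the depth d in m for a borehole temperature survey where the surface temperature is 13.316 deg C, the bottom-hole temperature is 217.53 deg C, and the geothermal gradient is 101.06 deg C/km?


d = (T_d - T_surf) / grad * 1000
d = (217.53 - 13.316) / 101.06 * 1000
d = 2020.7 m


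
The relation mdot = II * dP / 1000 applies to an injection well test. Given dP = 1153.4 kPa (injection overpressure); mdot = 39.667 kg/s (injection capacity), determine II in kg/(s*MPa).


II = mdot * 1000 / dP
II = 39.667 * 1000 / 1153.4
II = 34.391 kg/(s*MPa)


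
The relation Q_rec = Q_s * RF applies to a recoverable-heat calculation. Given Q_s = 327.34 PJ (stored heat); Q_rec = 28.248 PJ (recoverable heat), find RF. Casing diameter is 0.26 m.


RF = Q_rec / Q_s
RF = 28.248 / 327.34
RF = 0.086296


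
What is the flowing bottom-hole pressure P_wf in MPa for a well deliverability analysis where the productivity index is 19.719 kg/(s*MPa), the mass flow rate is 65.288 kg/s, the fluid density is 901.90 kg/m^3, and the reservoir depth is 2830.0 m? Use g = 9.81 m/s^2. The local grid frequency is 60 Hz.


Step 1: P_i = rho*g*h/1e6 = 901.9*9.81*2830.0/1e6 = 25.03882 MPa
Step 2: P_wf = P_i - mdot/PI = 25.03882 - 65.288/19.719 = 21.728 MPa
P_wf = 21.728 MPa


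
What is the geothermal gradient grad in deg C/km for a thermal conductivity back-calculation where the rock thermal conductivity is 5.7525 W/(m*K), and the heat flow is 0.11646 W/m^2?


grad = q / k * 1000
grad = 0.11646 / 5.7525 * 1000
grad = 20.245 deg C/km


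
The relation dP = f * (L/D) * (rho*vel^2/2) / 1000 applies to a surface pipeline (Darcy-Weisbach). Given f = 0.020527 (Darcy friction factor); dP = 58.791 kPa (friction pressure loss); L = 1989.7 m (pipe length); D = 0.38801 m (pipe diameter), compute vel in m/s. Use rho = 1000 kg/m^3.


vel = sqrt(dP*1000*2*D / (f*L*rho))
vel = sqrt(58.791*1000*2*0.38801 / (0.020527*1989.7*1000))
vel = 1.0569 m/s


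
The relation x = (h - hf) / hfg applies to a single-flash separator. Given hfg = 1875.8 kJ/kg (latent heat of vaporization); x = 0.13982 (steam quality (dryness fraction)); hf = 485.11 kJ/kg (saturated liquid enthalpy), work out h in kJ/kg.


h = hf + x * hfg
h = 485.11 + 0.13982 * 1875.8
h = 747.38 kJ/kg


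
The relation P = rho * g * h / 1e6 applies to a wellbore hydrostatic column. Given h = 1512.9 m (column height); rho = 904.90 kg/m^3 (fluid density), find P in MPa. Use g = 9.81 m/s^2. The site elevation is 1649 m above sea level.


P = rho * g * h / 1e6
P = 904.90 * 9.81 * 1512.9 / 1e6
P = 13.430 MPa


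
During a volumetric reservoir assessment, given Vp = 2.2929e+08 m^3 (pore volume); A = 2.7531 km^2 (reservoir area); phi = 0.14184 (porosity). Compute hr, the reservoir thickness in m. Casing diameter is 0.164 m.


hr = Vp / (A * 1e6 * phi)
hr = 2.2929e+08 / (2.7531 * 1e6 * 0.14184)
hr = 587.17 m


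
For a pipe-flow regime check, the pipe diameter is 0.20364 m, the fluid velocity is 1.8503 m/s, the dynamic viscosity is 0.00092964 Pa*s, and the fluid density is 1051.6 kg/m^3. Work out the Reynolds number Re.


Re = rho * vel * D / mu
Re = 1051.6 * 1.8503 * 0.20364 / 0.00092964
Re = 4.2623e+05


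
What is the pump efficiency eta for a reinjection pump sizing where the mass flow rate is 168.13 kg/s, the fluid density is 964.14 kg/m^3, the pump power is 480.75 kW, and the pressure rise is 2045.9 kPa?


eta = mdot * dP / (rho * P_pump)
eta = 168.13 * 2045.9 / (964.14 * 480.75)
eta = 0.74211


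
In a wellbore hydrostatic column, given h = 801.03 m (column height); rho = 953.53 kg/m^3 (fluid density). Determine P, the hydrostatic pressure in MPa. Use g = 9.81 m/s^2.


P = rho * g * h / 1e6
P = 953.53 * 9.81 * 801.03 / 1e6
P = 7.4929 MPa


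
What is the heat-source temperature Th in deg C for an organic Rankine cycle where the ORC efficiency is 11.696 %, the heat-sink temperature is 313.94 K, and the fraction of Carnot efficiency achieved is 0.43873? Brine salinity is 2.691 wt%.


Th = Tc / (1 - (eta_orc/100)/f)
Th = 313.94 / (1 - (11.696/100)/0.43873)
Th = 428.0539 K
Convert to deg C: 428.0539 - 273.15 = 154.90 deg C
Th = 154.90 deg C


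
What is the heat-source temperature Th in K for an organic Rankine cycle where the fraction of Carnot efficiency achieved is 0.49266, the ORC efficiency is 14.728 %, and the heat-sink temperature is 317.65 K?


Th = Tc / (1 - (eta_orc/100)/f)
Th = 317.65 / (1 - (14.728/100)/0.49266)
Th = 453.11 K


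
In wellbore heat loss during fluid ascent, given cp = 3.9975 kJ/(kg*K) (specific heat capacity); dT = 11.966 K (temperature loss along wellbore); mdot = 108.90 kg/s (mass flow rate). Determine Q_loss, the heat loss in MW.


Q_loss = mdot * cp * dT
Q_loss = 108.90 * 3.9975 * 11.966
Q_loss = 5209.132 kW
Convert: 5209.132 kW * 0.001 = 5.2091 MW
Q_loss = 5.2091 MW


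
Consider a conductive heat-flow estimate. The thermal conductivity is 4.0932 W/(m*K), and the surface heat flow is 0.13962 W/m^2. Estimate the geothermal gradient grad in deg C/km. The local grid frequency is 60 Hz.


grad = q * 1000 / k
grad = 0.13962 * 1000 / 4.0932
grad = 34.110 deg C/km


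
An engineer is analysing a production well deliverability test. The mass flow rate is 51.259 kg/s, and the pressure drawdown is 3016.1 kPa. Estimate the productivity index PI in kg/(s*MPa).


PI = mdot * 1000 / dP
PI = 51.259 * 1000 / 3016.1
PI = 16.995 kg/(s*MPa)


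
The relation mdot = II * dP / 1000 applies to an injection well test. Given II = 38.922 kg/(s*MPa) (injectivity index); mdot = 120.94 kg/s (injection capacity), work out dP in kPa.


dP = mdot * 1000 / II
dP = 120.94 * 1000 / 38.922
dP = 3107.2 kPa


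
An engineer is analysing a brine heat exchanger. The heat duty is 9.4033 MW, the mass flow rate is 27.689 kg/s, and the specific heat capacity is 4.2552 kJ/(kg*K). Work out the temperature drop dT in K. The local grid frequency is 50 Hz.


dT = Q * 1000 / (mdot * cp)
dT = 9.4033 * 1000 / (27.689 * 4.2552)
dT = 79.809 K


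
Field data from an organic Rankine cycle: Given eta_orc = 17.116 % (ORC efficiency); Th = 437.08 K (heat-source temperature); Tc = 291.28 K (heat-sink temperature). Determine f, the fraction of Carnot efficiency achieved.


f = (eta_orc/100) / (1 - Tc/Th)
f = (17.116/100) / (1 - 291.28/437.08)
f = 0.51310


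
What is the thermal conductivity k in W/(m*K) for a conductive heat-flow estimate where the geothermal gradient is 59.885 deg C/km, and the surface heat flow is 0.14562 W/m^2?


k = q * 1000 / grad
k = 0.14562 * 1000 / 59.885
k = 2.4317 W/(m*K)


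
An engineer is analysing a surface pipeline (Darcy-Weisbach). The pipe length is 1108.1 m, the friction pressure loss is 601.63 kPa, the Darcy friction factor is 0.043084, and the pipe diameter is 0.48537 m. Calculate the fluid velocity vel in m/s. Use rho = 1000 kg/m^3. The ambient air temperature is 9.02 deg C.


vel = sqrt(dP*1000*2*D / (f*L*rho))
vel = sqrt(601.63*1000*2*0.48537 / (0.043084*1108.1*1000))
vel = 3.4976 m/s


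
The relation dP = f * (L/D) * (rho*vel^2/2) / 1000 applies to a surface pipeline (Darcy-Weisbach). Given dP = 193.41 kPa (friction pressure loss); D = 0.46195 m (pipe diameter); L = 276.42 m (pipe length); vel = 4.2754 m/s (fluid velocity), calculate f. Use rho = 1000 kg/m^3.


f = dP*1000 / ((L/D)*(rho*vel^2/2))
f = 193.41*1000 / ((276.42/0.46195)*(1000*4.2754^2/2))
f = 0.035366


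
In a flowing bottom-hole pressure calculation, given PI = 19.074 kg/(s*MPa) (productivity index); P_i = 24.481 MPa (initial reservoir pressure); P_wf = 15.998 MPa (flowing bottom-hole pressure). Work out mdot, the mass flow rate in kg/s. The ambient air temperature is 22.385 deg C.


mdot = (P_i - P_wf) * PI
mdot = (24.481 - 15.998) * 19.074
mdot = 161.80 kg/s


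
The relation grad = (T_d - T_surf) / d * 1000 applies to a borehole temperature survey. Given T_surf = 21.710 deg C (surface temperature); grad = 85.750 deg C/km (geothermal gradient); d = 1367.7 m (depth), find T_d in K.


T_d = T_surf + grad * d / 1000
T_d = 21.710 + 85.750 * 1367.7 / 1000
T_d = 138.9903 deg C
Convert to K: 138.9903 + 273.15 = 412.14 K
T_d = 412.14 K


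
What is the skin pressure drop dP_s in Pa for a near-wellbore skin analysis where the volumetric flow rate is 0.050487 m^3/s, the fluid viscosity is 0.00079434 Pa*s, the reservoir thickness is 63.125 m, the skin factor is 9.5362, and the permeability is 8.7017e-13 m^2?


dP_s = S * q * mu / (2*pi*k*hr) / 1000
dP_s = 9.5362 * 0.050487 * 0.00079434 / (2*pi*8.7017e-13*63.125) / 1000
dP_s = 1108.092 kPa
Convert: 1108.092 kPa * 1000.0 = 1.1081e+06 Pa
dP_s = 1.1081e+06 Pa


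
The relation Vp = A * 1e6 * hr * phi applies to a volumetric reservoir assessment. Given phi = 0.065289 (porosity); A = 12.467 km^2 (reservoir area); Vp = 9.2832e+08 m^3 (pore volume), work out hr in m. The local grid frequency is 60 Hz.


hr = Vp / (A * 1e6 * phi)
hr = 9.2832e+08 / (12.467 * 1e6 * 0.065289)
hr = 1140.5 m


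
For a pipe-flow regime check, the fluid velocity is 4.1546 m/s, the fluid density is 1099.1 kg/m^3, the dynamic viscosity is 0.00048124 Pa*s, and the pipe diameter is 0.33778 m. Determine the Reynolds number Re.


Re = rho * vel * D / mu
Re = 1099.1 * 4.1546 * 0.33778 / 0.00048124
Re = 3.2051e+06


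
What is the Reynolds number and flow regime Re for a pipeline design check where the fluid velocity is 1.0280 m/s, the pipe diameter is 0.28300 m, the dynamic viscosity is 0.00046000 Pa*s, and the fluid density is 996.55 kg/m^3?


Step 1: Re = rho*vel*D/mu = 996.55*1.028*0.283/0.00046 = 6.3026e+05
Step 2: Re = 6.3026e+05 > 4000, so flow is turbulent.
Re = 6.3026e+05 (turbulent)


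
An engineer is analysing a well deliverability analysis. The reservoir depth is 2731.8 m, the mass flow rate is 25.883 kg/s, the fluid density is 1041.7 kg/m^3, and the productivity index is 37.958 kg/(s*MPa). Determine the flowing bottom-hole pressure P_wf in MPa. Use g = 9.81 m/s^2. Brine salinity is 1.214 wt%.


Step 1: P_i = rho*g*h/1e6 = 1041.7*9.81*2731.8/1e6 = 27.91647 MPa
Step 2: P_wf = P_i - mdot/PI = 27.91647 - 25.883/37.958 = 27.235 MPa
P_wf = 27.235 MPa


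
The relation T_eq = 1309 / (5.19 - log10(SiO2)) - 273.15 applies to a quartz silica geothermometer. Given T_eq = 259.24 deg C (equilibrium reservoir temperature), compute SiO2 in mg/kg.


SiO2 = 10^(5.19 - 1309/(T_eq + 273.15))
SiO2 = 10^(5.19 - 1309/(259.24 + 273.15))
SiO2 = 538.61 mg/kg


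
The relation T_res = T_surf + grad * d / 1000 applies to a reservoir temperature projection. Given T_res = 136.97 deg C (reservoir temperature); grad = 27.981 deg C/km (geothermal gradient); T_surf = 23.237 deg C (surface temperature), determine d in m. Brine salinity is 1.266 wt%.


d = (T_res - T_surf) / grad * 1000
d = (136.97 - 23.237) / 27.981 * 1000
d = 4064.7 m


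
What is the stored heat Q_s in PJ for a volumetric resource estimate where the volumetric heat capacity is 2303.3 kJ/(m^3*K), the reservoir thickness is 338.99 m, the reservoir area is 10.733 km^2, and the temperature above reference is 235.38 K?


Step 1: Vr = A*1e6*hr = 10.733*1e6*338.99 = 3.638380e+09 m^3
Step 2: Q_s = Vr*rhoc*dT/1e12 = 3.638380e+09*2303.3*235.38/1e12 = 1972.6 PJ
Q_s = 1972.6 PJ


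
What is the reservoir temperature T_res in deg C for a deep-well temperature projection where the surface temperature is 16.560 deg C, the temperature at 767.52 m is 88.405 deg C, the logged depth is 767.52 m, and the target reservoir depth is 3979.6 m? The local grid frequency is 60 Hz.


Step 1: grad = (T_d1 - T_surf)/d1 * 1000 = (88.405 - 16.56)/767.52 * 1000 = 93.60668 deg C/km
Step 2: T_res = T_surf + grad*d2/1000 = 16.56 + 93.60668*3979.6/1000 = 389.08 deg C
T_res = 389.08 deg C


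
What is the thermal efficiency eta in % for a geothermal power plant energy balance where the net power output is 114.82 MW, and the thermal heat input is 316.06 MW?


eta = W_net / Q_in * 100
eta = 114.82 / 316.06 * 100
eta = 36.329 %


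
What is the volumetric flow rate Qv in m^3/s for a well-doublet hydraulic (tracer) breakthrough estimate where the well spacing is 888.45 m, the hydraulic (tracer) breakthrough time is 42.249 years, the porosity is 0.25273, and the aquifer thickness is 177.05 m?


Qv = pi*hr*phi*L^2 / (3*t_bt*365.25*86400)
Qv = pi*177.05*0.25273*888.45^2 / (3*42.249*365.25*86400)
Qv = 0.027741 m^3/s


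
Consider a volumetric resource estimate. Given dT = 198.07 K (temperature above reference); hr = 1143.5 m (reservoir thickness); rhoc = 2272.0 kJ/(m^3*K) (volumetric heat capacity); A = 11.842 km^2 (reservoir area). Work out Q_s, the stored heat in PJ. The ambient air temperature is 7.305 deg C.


Step 1: Vr = A*1e6*hr = 11.842*1e6*1143.5 = 1.354133e+10 m^3
Step 2: Q_s = Vr*rhoc*dT/1e12 = 1.354133e+10*2272.0*198.07/1e12 = 6093.8 PJ
Q_s = 6093.8 PJ


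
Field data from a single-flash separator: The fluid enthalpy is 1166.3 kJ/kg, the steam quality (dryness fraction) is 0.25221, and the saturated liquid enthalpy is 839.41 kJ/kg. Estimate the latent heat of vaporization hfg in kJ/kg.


hfg = (h - hf) / x
hfg = (1166.3 - 839.41) / 0.25221
hfg = 1296.1 kJ/kg


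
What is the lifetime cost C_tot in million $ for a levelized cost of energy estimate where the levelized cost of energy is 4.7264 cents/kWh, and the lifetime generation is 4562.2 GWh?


C_tot = LCOE / 100 * E_tot
C_tot = 4.7264 / 100 * 4562.2
C_tot = 215.63 million $


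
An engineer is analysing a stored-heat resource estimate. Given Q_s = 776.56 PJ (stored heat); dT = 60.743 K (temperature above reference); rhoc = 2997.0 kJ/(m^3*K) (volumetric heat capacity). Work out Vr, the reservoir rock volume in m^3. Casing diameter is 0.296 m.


Vr = Q_s * 1e12 / (rhoc * dT)
Vr = 776.56 * 1e12 / (2997.0 * 60.743)
Vr = 4.2657e+09 m^3


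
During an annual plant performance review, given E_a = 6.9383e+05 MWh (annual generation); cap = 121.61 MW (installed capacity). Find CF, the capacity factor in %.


CF = E_a / (cap * 8760) * 100
CF = 6.9383e+05 / (121.61 * 8760) * 100
CF = 65.130 %


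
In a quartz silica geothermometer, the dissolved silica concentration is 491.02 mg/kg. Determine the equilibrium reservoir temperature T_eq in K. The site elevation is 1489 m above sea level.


T_eq = 1309 / (5.19 - log10(SiO2)) - 273.15
T_eq = 1309 / (5.19 - log10(491.02)) - 273.15
T_eq = 250.6803 deg C
Convert to K: 250.6803 + 273.15 = 523.83 K
T_eq = 523.83 K


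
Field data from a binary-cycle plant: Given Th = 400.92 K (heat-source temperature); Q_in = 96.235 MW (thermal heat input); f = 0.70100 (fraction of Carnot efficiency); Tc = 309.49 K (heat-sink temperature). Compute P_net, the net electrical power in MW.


Step 1: eta = (1 - Tc/Th)*f = (1 - 309.49/400.92)*0.701 = 0.1598634
Step 2: P_net = eta * Q_in = 0.1598634 * 96.235 = 15.384 MW
P_net = 15.384 MW


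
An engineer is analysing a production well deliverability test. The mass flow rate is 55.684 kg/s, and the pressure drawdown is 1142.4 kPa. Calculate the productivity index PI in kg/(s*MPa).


PI = mdot * 1000 / dP
PI = 55.684 * 1000 / 1142.4
PI = 48.743 kg/(s*MPa)


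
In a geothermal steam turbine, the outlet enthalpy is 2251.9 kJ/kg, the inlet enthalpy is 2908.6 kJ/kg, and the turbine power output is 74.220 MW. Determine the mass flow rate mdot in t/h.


mdot = P * 1000 / (h_in - h_out)
mdot = 74.220 * 1000 / (2908.6 - 2251.9)
mdot = 113.0196 kg/s
Convert: 113.0196 kg/s * 3.6 = 406.87 t/h
mdot = 406.87 t/h


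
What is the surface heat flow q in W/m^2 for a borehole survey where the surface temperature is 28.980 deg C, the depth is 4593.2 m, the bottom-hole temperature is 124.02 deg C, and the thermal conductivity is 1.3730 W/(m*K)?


Step 1: grad = (T_d - T_surf)/d * 1000 = (124.02 - 28.98)/4593.2 * 1000 = 20.69146 deg C/km
Step 2: q = k * grad / 1000 = 1.373 * 20.69146 / 1000 = 0.028409 W/m^2
q = 0.028409 W/m^2


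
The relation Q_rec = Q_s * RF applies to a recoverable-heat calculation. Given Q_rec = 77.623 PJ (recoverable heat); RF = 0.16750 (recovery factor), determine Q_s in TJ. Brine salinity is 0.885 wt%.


Q_s = Q_rec / RF
Q_s = 77.623 / 0.16750
Q_s = 463.4209 PJ
Convert: 463.4209 PJ * 1000.0 = 4.6342e+05 TJ
Q_s = 4.6342e+05 TJ


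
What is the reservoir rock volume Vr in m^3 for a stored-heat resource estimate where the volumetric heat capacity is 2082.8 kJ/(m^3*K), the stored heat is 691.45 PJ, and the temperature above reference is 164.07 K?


Vr = Q_s * 1e12 / (rhoc * dT)
Vr = 691.45 * 1e12 / (2082.8 * 164.07)
Vr = 2.0234e+09 m^3


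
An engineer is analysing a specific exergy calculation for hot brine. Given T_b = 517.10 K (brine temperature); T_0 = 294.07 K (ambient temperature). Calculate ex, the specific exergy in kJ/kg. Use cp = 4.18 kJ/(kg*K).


ex = cp * ((T_b - T_0) - T_0 * ln(T_b/T_0))
ex = 4.18 * ((517.10 - 294.07) - 294.07 * ln(517.10/294.07))
ex = 238.48 kJ/kg


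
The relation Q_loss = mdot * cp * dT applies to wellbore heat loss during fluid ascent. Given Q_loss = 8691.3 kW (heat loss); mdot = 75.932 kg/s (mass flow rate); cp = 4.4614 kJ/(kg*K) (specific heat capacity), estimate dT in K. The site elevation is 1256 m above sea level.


dT = Q_loss / (mdot * cp)
dT = 8691.3 / (75.932 * 4.4614)
dT = 25.656 K


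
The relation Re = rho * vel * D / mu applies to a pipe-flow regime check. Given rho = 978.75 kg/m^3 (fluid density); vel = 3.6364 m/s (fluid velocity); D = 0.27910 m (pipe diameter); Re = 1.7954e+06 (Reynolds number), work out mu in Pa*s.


mu = rho * vel * D / Re
mu = 978.75 * 3.6364 * 0.27910 / 1.7954e+06
mu = 0.00055328 Pa*s


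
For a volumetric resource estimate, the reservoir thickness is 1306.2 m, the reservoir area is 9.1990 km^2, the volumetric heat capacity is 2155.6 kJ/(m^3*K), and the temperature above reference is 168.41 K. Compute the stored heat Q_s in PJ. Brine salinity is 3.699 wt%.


Step 1: Vr = A*1e6*hr = 9.199*1e6*1306.2 = 1.201573e+10 m^3
Step 2: Q_s = Vr*rhoc*dT/1e12 = 1.201573e+10*2155.6*168.41/1e12 = 4362.0 PJ
Q_s = 4362.0 PJ


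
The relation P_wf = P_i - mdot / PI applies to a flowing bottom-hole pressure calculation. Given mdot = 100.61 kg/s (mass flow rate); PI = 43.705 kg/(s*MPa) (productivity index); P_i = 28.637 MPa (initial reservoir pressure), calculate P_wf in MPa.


P_wf = P_i - mdot / PI
P_wf = 28.637 - 100.61 / 43.705
P_wf = 26.335 MPa


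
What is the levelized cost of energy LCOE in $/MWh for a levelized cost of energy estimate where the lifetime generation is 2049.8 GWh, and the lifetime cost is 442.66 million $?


LCOE = C_tot / E_tot * 100
LCOE = 442.66 / 2049.8 * 100
LCOE = 21.59528 cents/kWh
Convert: 21.59528 cents/kWh * 10.0 = 215.95 $/MWh
LCOE = 215.95 $/MWh


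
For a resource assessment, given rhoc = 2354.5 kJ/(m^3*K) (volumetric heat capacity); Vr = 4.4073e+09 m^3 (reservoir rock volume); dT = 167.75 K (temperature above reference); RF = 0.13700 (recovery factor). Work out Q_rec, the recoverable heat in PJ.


Step 1: Q_s = Vr*rhoc*dT/1e12 = 4.4073e+09*2354.5*167.75/1e12 = 1740.740 PJ
Step 2: Q_rec = Q_s * RF = 1740.740 * 0.137 = 238.48 PJ
Q_rec = 238.48 PJ


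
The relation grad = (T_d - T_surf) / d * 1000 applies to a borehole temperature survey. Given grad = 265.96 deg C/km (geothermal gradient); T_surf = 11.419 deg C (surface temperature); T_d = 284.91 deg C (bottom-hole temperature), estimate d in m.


d = (T_d - T_surf) / grad * 1000
d = (284.91 - 11.419) / 265.96 * 1000
d = 1028.3 m
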